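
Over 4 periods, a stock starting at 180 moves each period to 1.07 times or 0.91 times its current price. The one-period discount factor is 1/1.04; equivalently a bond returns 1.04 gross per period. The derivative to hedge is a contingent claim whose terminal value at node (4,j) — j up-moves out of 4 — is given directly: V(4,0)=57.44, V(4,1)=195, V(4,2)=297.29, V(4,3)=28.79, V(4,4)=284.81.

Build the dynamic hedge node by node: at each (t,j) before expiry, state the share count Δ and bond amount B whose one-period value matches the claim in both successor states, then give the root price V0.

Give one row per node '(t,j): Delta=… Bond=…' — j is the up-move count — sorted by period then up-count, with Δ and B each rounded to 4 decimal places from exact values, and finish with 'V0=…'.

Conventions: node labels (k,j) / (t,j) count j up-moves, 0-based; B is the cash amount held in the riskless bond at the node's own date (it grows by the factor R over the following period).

Arbitrage-free pricing uses the up-move probability p* = (R−d)/(u−d) = 0.8125, discounting each step at R = 1.04.
At maturity the claim pays: V(4,0)=57.4400, V(4,1)=195.0000, V(4,2)=297.2900, V(4,3)=28.7900, V(4,4)=284.8100
Node (3,0) S=135.6428: V=(p*·195.0000+(1−p*)·57.4400)/1.04=162.6995; Δ=(195.0000−57.4400)/(145.1378−123.4349)=6.3383; B=V−Δ·S=-697.0505
Node (3,1) S=159.4921: V=(p*·297.2900+(1−p*)·195.0000)/1.04=267.4141; Δ=(297.2900−195.0000)/(170.6565−145.1378)=4.0084; B=V−Δ·S=-371.8984
Node (3,2) S=187.5346: V=(p*·28.7900+(1−p*)·297.2900)/1.04=76.0901; Δ=(28.7900−297.2900)/(200.6620−170.6565)=-8.9483; B=V−Δ·S=1754.2151
Node (3,3) S=220.5077: V=(p*·284.8100+(1−p*)·28.7900)/1.04=227.6983; Δ=(284.8100−28.7900)/(235.9433−200.6620)=7.2565; B=V−Δ·S=-1372.4267
Node (2,0) S=149.0580: V=(p*·267.4141+(1−p*)·162.6995)/1.04=238.2501; Δ=(267.4141−162.6995)/(159.4921−135.6428)=4.3907; B=V−Δ·S=-416.2158
Node (2,1) S=175.2660: V=(p*·76.0901+(1−p*)·267.4141)/1.04=107.6571; Δ=(76.0901−267.4141)/(187.5346−159.4921)=-6.8226; B=V−Δ·S=1303.4316
Node (2,2) S=206.0820: V=(p*·227.6983+(1−p*)·76.0901)/1.04=191.6075; Δ=(227.6983−76.0901)/(220.5077−187.5346)=4.5979; B=V−Δ·S=-755.9436
Node (1,0) S=163.8000: V=(p*·107.6571+(1−p*)·238.2501)/1.04=127.0608; Δ=(107.6571−238.2501)/(175.2660−149.0580)=-4.9829; B=V−Δ·S=943.2670
Node (1,1) S=192.6000: V=(p*·191.6075+(1−p*)·107.6571)/1.04=169.1027; Δ=(191.6075−107.6571)/(206.0820−175.2660)=2.7242; B=V−Δ·S=-355.5873
Node (0,0) S=180.0000: V=(p*·169.1027+(1−p*)·127.0608)/1.04=155.0191; Δ=(169.1027−127.0608)/(192.6000−163.8000)=1.4598; B=V−Δ·S=-107.7424
Verification: the root portfolio costs Δ(0,0)·S0 + B(0,0) = 155.0191, matching V0.

(0,0): Delta=1.4598 Bond=-107.7424
(1,0): Delta=-4.9829 Bond=943.2670
(1,1): Delta=2.7242 Bond=-355.5873
(2,0): Delta=4.3907 Bond=-416.2158
(2,1): Delta=-6.8226 Bond=1303.4316
(2,2): Delta=4.5979 Bond=-755.9436
(3,0): Delta=6.3383 Bond=-697.0505
(3,1): Delta=4.0084 Bond=-371.8984
(3,2): Delta=-8.9483 Bond=1754.2151
(3,3): Delta=7.2565 Bond=-1372.4267
V0=155.0191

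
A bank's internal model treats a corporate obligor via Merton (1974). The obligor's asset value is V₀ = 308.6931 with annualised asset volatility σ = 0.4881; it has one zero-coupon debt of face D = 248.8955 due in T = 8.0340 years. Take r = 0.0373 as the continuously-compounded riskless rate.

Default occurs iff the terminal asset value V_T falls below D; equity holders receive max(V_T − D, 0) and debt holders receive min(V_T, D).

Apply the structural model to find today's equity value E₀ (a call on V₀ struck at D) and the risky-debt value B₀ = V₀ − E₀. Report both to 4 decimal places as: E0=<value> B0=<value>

Equity is a call on the firm's assets struck at D = 248.8955:
d₁ = [ln(V₀/D) + (r + σ²/2)T] / (σ√T)
   = [ln(308.6931/248.8955) + (0.0373 + 0.5·0.4881²)·8.0340] / (0.4881·√8.0340)
   = [0.215314 + 1.256685] / 1.383486 = 1.063978
d₂ = d₁ − σ√T = 1.063978 − 1.383486 = -0.319507
N(d₁) = 0.856331,  N(d₂) = 0.374671,  e^(−rT) = 0.741064
E₀ = V₀·N(d₁) − D·e^(−rT)·N(d₂)
   = 308.6931·0.856331 − 248.8955·0.741064·0.374671 = 195.236286
B₀ = V₀ − E₀ = 308.6931 − 195.236286 = 113.456814

E0=195.2363 B0=113.4568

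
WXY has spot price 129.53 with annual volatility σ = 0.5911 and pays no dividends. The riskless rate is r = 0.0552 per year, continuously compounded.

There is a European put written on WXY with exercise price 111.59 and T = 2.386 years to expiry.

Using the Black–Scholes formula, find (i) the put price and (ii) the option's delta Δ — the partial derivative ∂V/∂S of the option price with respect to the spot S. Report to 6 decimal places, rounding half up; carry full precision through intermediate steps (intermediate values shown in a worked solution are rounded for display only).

σ√T = 0.5911·√2.386 = 0.913053
d₁ = (ln(S/K) + (r+σ²/2)T) / (σ√T) = (ln(129.53/111.59) + (0.0552+0.5911²/2)·2.386) / 0.913053 = (0.149081 + 0.548540) / 0.913053 = 0.764053
d₂ = d₁ − σ√T = 0.764053 − 0.913053 = -0.149000
e^{−rT} = 0.876598
N(−d₁) = 0.222418,  N(−d₂) = 0.559223
Put price V = K·e^{−rT}·N(−d₂) − S·N(−d₁) = 54.702950 − 28.809767 = 25.893182
Δ = −N(−d₁) = -0.222418

price = 25.893182
Δ = -0.222418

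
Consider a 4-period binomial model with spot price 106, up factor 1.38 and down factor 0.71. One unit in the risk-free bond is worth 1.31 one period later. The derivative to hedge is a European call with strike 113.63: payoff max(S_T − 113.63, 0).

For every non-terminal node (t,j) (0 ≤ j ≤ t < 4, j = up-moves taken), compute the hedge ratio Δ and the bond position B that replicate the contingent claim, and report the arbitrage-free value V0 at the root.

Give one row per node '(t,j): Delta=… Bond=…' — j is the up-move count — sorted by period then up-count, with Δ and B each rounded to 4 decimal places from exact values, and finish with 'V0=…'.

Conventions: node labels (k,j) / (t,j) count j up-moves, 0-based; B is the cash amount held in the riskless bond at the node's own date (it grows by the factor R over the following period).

(0,0): Delta=0.9721 Bond=-35.3220
(1,0): Delta=0.7800 Bond=-31.8142
(1,1): Delta=0.9836 Bond=-47.9585
(2,0): Delta=0.0000 Bond=0.0000
(2,1): Delta=0.8268 Bond=-46.5389
(2,2): Delta=0.9930 Bond=-64.7257
(3,0): Delta=0.0000 Bond=0.0000
(3,1): Delta=0.0000 Bond=0.0000
(3,2): Delta=0.8764 Bond=-68.0787
(3,3): Delta=1.0000 Bond=-86.7405
V0=67.7161

Since d<R<u, set p* = (R−d)/(u−d) = 0.8955; price each node as the discounted p*-expectation of its children.
Payoffs at expiry: V(4,0)=0.0000, V(4,1)=0.0000, V(4,2)=0.0000, V(4,3)=84.1587, V(4,4)=270.8044
  t=3,j=0: stock 37.9386 → up 52.3552 (V=0.0000), down 26.9364 (V=0.0000). Price 0.0000; hedge Δ=0.0000, bond B=0.0000.
  t=3,j=1: stock 73.7397 → up 101.7609 (V=0.0000), down 52.3552 (V=0.0000). Price 0.0000; hedge Δ=0.0000, bond B=0.0000.
  t=3,j=2: stock 143.3251 → up 197.7887 (V=84.1587), down 101.7609 (V=0.0000). Price 57.5313; hedge Δ=0.8764, bond B=-68.0787.
  t=3,j=3: stock 278.5756 → up 384.4344 (V=270.8044), down 197.7887 (V=84.1587). Price 191.8352; hedge Δ=1.0000, bond B=-86.7405.
  t=2,j=0: stock 53.4346 → up 73.7397 (V=0.0000), down 37.9386 (V=0.0000). Price 0.0000; hedge Δ=0.0000, bond B=0.0000.
  t=2,j=1: stock 103.8588 → up 143.3251 (V=57.5313), down 73.7397 (V=0.0000). Price 39.3287; hedge Δ=0.8268, bond B=-46.5389.
  t=2,j=2: stock 201.8664 → up 278.5756 (V=191.8352), down 143.3251 (V=57.5313). Price 135.7278; hedge Δ=0.9930, bond B=-64.7257.
  t=1,j=0: stock 75.2600 → up 103.8588 (V=39.3287), down 53.4346 (V=0.0000). Price 26.8853; hedge Δ=0.7800, bond B=-31.8142.
  t=1,j=1: stock 146.2800 → up 201.8664 (V=135.7278), down 103.8588 (V=39.3287). Price 95.9208; hedge Δ=0.9836, bond B=-47.9585.
  t=0,j=0: stock 106.0000 → up 146.2800 (V=95.9208), down 75.2600 (V=26.8853). Price 67.7161; hedge Δ=0.9721, bond B=-35.3220.
Verification: the root portfolio costs Δ(0,0)·S0 + B(0,0) = 67.7161, matching V0.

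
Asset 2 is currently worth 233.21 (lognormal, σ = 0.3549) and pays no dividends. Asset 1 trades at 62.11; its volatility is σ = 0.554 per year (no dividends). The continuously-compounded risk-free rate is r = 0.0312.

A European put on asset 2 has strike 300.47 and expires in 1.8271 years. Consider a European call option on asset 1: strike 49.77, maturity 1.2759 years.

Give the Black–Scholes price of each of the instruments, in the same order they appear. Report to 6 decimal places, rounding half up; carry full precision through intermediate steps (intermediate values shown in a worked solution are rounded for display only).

[asset 2 put K=300.47]
σ√T = 0.3549·√1.8271 = 0.479719
d₁ = (ln(S/K) + (r+σ²/2)T) / (σ√T) = (ln(233.21/300.47) + (0.0312+0.3549²/2)·1.8271) / 0.479719 = (-0.253409 + 0.172071) / 0.479719 = -0.169553
d₂ = d₁ − σ√T = -0.169553 − 0.479719 = -0.649272
e^{−rT} = 0.944589
N(−d₁) = 0.567319,  N(−d₂) = 0.741919
price = K·e^{−rT}·N(−d₂) − S·N(−d₁) = 210.571835 − 132.304488 = 78.267347
[asset 1 call K=49.77]
σ√T = 0.554·√1.2759 = 0.625775
d₁ = (ln(S/K) + (r+σ²/2)T) / (σ√T) = (ln(62.11/49.77) + (0.0312+0.554²/2)·1.2759) / 0.625775 = (0.221495 + 0.235605) / 0.625775 = 0.730454
d₂ = d₁ − σ√T = 0.730454 − 0.625775 = 0.104679
e^{−rT} = 0.960974
N(d₁) = 0.767444,  N(d₂) = 0.541685
price = S·N(d₁) − K·e^{−rT}·N(d₂) = 47.665926 − 25.907523 = 21.758403

price(asset 2 put K=300.47) = 78.267347
price(asset 1 call K=49.77) = 21.758403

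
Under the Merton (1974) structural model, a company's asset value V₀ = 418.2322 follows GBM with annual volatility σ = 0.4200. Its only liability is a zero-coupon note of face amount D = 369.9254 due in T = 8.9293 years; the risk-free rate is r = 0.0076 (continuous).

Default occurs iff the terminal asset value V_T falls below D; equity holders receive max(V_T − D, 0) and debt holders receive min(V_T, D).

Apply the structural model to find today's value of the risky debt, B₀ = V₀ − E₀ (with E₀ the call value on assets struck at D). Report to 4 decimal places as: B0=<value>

Equity is a call on the firm's assets struck at D = 369.9254:
d₁ = [ln(V₀/D) + (r + σ²/2)T] / (σ√T)
   = [ln(418.2322/369.9254) + (0.0076 + 0.5·0.4200²)·8.9293] / (0.4200·√8.9293)
   = [0.122735 + 0.855427] / 1.255041 = 0.779387
d₂ = d₁ − σ√T = 0.779387 − 1.255041 = -0.475655
N(d₁) = 0.782124,  N(d₂) = 0.317160,  e^(−rT) = 0.934389
E₀ = V₀·N(d₁) − D·e^(−rT)·N(d₂)
   = 418.2322·0.782124 − 369.9254·0.934389·0.317160 = 217.481695
B₀ = V₀ − E₀ = 418.2322 − 217.481695 = 200.750505

B0=200.7505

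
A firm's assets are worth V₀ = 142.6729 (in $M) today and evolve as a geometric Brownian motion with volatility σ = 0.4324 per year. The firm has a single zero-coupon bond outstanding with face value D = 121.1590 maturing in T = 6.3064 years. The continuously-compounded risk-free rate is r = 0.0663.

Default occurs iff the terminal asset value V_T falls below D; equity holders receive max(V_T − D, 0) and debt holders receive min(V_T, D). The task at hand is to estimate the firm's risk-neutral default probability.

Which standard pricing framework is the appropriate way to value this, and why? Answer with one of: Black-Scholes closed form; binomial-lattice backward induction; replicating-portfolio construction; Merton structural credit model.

Key observation: the data describe a firm's assets (V₀ = 142.6729, GBM) and a single zero-coupon debt of face 121.1590, so credit quantities follow from equity-as-call in the structural model.

framework: Merton structural credit model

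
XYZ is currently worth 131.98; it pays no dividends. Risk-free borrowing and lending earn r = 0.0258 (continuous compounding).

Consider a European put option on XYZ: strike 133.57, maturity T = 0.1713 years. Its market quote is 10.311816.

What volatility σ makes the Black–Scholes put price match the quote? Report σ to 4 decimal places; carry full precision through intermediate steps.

sigma = 0.4488

At σ = 0.4488 the Black–Scholes value reproduces the quote:
σ√T = 0.4488·√0.1713 = 0.185751
d₁ = (ln(S/K) + (r+σ²/2)T) / (σ√T) = (ln(131.98/133.57) + (0.0258+0.4488²/2)·0.1713) / 0.185751 = (-0.011975 + 0.021671) / 0.185751 = 0.052199
d₂ = d₁ − σ√T = 0.052199 − 0.185751 = -0.133552
e^{−rT} = 0.995590
N(−d₁) = 0.479185,  N(−d₂) = 0.553122
V = K·e^{−rT}·N(−d₂) − S·N(−d₁) = 73.554668 − 63.242853 = 10.311816 (the quoted price), and the Black–Scholes price is strictly increasing in σ, so σ is unique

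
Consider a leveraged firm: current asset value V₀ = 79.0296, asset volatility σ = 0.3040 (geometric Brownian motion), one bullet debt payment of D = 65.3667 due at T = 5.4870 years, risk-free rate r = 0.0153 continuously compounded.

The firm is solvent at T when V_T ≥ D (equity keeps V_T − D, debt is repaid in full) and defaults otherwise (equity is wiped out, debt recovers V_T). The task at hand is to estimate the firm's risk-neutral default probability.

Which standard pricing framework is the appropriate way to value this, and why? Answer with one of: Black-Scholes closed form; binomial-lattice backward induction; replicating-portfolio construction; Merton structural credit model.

framework: Merton structural credit model

Key observation: a levered firm with one bullet debt due at 5.4870 years is the canonical structural-credit setup: equity is a call on the firm's assets struck at the face value.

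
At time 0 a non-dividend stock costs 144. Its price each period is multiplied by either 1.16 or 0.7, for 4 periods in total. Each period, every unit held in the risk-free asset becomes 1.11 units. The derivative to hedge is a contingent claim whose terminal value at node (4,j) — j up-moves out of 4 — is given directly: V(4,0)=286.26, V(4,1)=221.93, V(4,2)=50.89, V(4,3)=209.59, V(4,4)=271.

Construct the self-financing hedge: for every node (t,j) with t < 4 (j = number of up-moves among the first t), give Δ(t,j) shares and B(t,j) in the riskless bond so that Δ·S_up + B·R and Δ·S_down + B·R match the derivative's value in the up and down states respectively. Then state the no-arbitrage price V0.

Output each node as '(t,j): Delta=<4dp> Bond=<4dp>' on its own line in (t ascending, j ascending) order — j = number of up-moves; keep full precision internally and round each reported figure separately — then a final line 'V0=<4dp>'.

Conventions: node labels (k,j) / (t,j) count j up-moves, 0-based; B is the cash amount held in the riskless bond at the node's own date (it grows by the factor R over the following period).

(0,0): Delta=0.8732 Bond=32.0044
(1,0): Delta=1.6134 Bond=-39.0842
(1,1): Delta=0.8188 Bond=44.6236
(2,0): Delta=-4.4255 Bond=382.7207
(2,1): Delta=2.0578 Bond=-95.3474
(2,2): Delta=0.7276 Bond=67.2004
(3,0): Delta=-2.8314 Bond=346.0842
(3,1): Delta=-4.5428 Bond=434.4219
(3,2): Delta=2.5436 Bond=-171.7207
(3,3): Delta=0.5939 Bond=104.6306
V0=157.7505

Under the risk-neutral measure, an up-move has probability p* = (R−d)/(u−d) = 0.8913 and values discount at R = 1.11.
Payoffs at expiry: V(4,0)=286.2600, V(4,1)=221.9300, V(4,2)=50.8900, V(4,3)=209.5900, V(4,4)=271.0000
(3,0): S=49.3920. Δ = (V_up−V_dn)/(S_up−S_dn) = (221.9300−286.2600)/(57.2947−34.5744) = -2.8314. V = [p*·221.9300 + (1−p*)·286.2600]/1.11 = 206.2364. B = V − Δ·S = 346.0842.
(3,1): S=81.8496. Δ = (V_up−V_dn)/(S_up−S_dn) = (50.8900−221.9300)/(94.9455−57.2947) = -4.5428. V = [p*·50.8900 + (1−p*)·221.9300]/1.11 = 62.5958. B = V − Δ·S = 434.4219.
(3,2): S=135.6365. Δ = (V_up−V_dn)/(S_up−S_dn) = (209.5900−50.8900)/(157.3383−94.9455) = 2.5436. V = [p*·209.5900 + (1−p*)·50.8900]/1.11 = 173.2793. B = V − Δ·S = -171.7207.
(3,3): S=224.7690. Δ = (V_up−V_dn)/(S_up−S_dn) = (271.0000−209.5900)/(260.7321−157.3383) = 0.5939. V = [p*·271.0000 + (1−p*)·209.5900]/1.11 = 238.1306. B = V − Δ·S = 104.6306.
(2,0): S=70.5600. Δ = (V_up−V_dn)/(S_up−S_dn) = (62.5958−206.2364)/(81.8496−49.3920) = -4.4255. V = [p*·62.5958 + (1−p*)·206.2364]/1.11 = 70.4585. B = V − Δ·S = 382.7207.
(2,1): S=116.9280. Δ = (V_up−V_dn)/(S_up−S_dn) = (173.2793−62.5958)/(135.6365−81.8496) = 2.0578. V = [p*·173.2793 + (1−p*)·62.5958]/1.11 = 145.2689. B = V − Δ·S = -95.3474.
(2,2): S=193.7664. Δ = (V_up−V_dn)/(S_up−S_dn) = (238.1306−173.2793)/(224.7690−135.6365) = 0.7276. V = [p*·238.1306 + (1−p*)·173.2793]/1.11 = 208.1816. B = V − Δ·S = 67.2004.
(1,0): S=100.8000. Δ = (V_up−V_dn)/(S_up−S_dn) = (145.2689−70.4585)/(116.9280−70.5600) = 1.6134. V = [p*·145.2689 + (1−p*)·70.4585]/1.11 = 123.5471. B = V − Δ·S = -39.0842.
(1,1): S=167.0400. Δ = (V_up−V_dn)/(S_up−S_dn) = (208.1816−145.2689)/(193.7664−116.9280) = 0.8188. V = [p*·208.1816 + (1−p*)·145.2689]/1.11 = 181.3903. B = V − Δ·S = 44.6236.
(0,0): S=144.0000. Δ = (V_up−V_dn)/(S_up−S_dn) = (181.3903−123.5471)/(167.0400−100.8000) = 0.8732. V = [p*·181.3903 + (1−p*)·123.5471]/1.11 = 157.7505. B = V − Δ·S = 32.0044.
As a check, the time-0 holding Δ(0,0)·S0 + B(0,0) comes to 157.7505 — exactly V0.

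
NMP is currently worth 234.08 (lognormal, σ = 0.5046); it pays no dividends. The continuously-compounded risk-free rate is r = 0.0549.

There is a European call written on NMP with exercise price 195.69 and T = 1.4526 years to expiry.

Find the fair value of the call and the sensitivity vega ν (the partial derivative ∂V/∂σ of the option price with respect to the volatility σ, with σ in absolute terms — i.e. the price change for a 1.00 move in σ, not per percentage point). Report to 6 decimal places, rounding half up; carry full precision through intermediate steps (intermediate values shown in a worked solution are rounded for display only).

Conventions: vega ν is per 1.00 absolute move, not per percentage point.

σ√T = 0.5046·√1.4526 = 0.608163
d₁ = (ln(S/K) + (r+σ²/2)T) / (σ√T) = (ln(234.08/195.69) + (0.0549+0.5046²/2)·1.4526) / 0.608163 = (0.179131 + 0.264679) / 0.608163 = 0.729755
d₂ = d₁ − σ√T = 0.729755 − 0.608163 = 0.121592
e^{−rT} = 0.923349
N(d₁) = 0.767230,  N(d₂) = 0.548389
Call price V = S·N(d₁) − K·e^{−rT}·N(d₂) = 179.593202 − 99.088483 = 80.504719
φ(d₁) = (1/√(2π))·e^{−d₁²/2} = 0.305682
ν = S·φ(d₁)·√T = 86.239712

price = 80.504719
ν = 86.239712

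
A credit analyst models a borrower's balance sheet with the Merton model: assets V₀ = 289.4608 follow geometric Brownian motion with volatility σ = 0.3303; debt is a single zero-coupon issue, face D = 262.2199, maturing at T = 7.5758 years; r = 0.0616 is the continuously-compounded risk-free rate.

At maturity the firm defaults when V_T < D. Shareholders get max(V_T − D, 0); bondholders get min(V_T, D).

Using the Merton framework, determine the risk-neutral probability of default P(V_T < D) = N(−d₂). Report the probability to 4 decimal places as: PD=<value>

PD=0.4335

Apply the equity-as-call identities (strike 262.2199, horizon 7.5758 years):
d₁ = [ln(V₀/D) + (r + σ²/2)T] / (σ√T)
   = [ln(289.4608/262.2199) + (0.0616 + 0.5·0.3303²)·7.5758] / (0.3303·√7.5758)
   = [0.098836 + 0.879922] / 0.909123 = 1.076596
d₂ = d₁ − σ√T = 1.076596 − 0.909123 = 0.167472
risk-neutral PD = N(−d₂) = N(-0.167472) = 0.433499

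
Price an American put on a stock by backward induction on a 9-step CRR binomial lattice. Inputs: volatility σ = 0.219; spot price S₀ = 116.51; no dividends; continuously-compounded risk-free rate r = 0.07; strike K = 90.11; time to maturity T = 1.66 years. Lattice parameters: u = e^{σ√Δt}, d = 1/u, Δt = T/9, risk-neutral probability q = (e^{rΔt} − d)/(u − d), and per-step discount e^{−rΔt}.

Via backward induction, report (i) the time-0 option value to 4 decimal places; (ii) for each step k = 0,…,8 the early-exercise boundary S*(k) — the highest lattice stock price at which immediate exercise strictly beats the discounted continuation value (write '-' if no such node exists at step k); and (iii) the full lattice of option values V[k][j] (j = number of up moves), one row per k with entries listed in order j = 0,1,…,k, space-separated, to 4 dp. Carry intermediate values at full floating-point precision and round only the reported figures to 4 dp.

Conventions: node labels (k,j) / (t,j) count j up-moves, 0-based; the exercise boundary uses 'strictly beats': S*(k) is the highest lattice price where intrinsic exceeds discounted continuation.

Δt=0.18444, u=1.09862, d=0.91023, q=0.54548, disc=e^(-rΔt)=0.98717
k=9 terminal: V=max(K-S,0) → 40.1366 29.7939 17.3106 2.2438 0.0000 0.0000 0.0000 0.0000 0.0000 0.0000
k=8: j=0 S=54.9018 intr=35.2082 cont=34.0523 V=35.2082[EX]; j=1 S=66.2645 intr=23.8455 cont=22.6896 V=23.8455[EX]; j=2 S=79.9788 intr=10.1312 cont=8.9753 V=10.1312[EX]; j=3 S=96.5315 intr=0.0000 cont=1.0068 V=1.0068[hold]; j=4 S=116.5100 intr=0.0000 cont=0.0000 V=0.0000[hold]; j=5 S=140.6233 intr=0.0000 cont=0.0000 V=0.0000[hold]; j=6 S=169.7273 intr=0.0000 cont=0.0000 V=0.0000[hold]; j=7 S=204.8546 intr=0.0000 cont=0.0000 V=0.0000[hold]; j=8 S=247.2521 intr=0.0000 cont=0.0000 V=0.0000[hold]  S*(8)=79.9788
k=7: j=0 S=60.3161 intr=29.7939 cont=28.6379 V=29.7939[EX]; j=1 S=72.7994 intr=17.3106 cont=16.1547 V=17.3106[EX]; j=2 S=87.8662 intr=2.2438 cont=5.0879 V=5.0879[hold]; j=3 S=106.0513 intr=0.0000 cont=0.4517 V=0.4517[hold]; j=4 S=128.0001 intr=0.0000 cont=0.0000 V=0.0000[hold]; j=5 S=154.4915 intr=0.0000 cont=0.0000 V=0.0000[hold]; j=6 S=186.4656 intr=0.0000 cont=0.0000 V=0.0000[hold]; j=7 S=225.0572 intr=0.0000 cont=0.0000 V=0.0000[hold]  S*(7)=72.7994
k=6: j=0 S=66.2645 intr=23.8455 cont=22.6896 V=23.8455[EX]; j=1 S=79.9788 intr=10.1312 cont=10.5068 V=10.5068[hold]; j=2 S=96.5315 intr=0.0000 cont=2.5261 V=2.5261[hold]; j=3 S=116.5100 intr=0.0000 cont=0.2027 V=0.2027[hold]; j=4 S=140.6233 intr=0.0000 cont=0.0000 V=0.0000[hold]; j=5 S=169.7273 intr=0.0000 cont=0.0000 V=0.0000[hold]; j=6 S=204.8546 intr=0.0000 cont=0.0000 V=0.0000[hold]  S*(6)=66.2645
k=5: j=0 S=72.7994 intr=17.3106 cont=16.3569 V=17.3106[EX]; j=1 S=87.8662 intr=2.2438 cont=6.0745 V=6.0745[hold]; j=2 S=106.0513 intr=0.0000 cont=1.2426 V=1.2426[hold]; j=3 S=128.0001 intr=0.0000 cont=0.0909 V=0.0909[hold]; j=4 S=154.4915 intr=0.0000 cont=0.0000 V=0.0000[hold]; j=5 S=186.4656 intr=0.0000 cont=0.0000 V=0.0000[hold]  S*(5)=72.7994
k=4: j=0 S=79.9788 intr=10.1312 cont=11.0381 V=11.0381[hold]; j=1 S=96.5315 intr=0.0000 cont=3.3946 V=3.3946[hold]; j=2 S=116.5100 intr=0.0000 cont=0.6065 V=0.6065[hold]; j=3 S=140.6233 intr=0.0000 cont=0.0408 V=0.0408[hold]; j=4 S=169.7273 intr=0.0000 cont=0.0000 V=0.0000[hold]  S*(4)=-
k=3: j=0 S=87.8662 intr=2.2438 cont=6.7806 V=6.7806[hold]; j=1 S=106.0513 intr=0.0000 cont=1.8497 V=1.8497[hold]; j=2 S=128.0001 intr=0.0000 cont=0.2941 V=0.2941[hold]; j=3 S=154.4915 intr=0.0000 cont=0.0183 V=0.0183[hold]  S*(3)=-
k=2: j=0 S=96.5315 intr=0.0000 cont=4.0384 V=4.0384[hold]; j=1 S=116.5100 intr=0.0000 cont=0.9883 V=0.9883[hold]; j=2 S=140.6233 intr=0.0000 cont=0.1418 V=0.1418[hold]  S*(2)=-
k=1: j=0 S=106.0513 intr=0.0000 cont=2.3442 V=2.3442[hold]; j=1 S=128.0001 intr=0.0000 cont=0.5198 V=0.5198[hold]  S*(1)=-
k=0: j=0 S=116.5100 intr=0.0000 cont=1.3317 V=1.3317[hold]  S*(0)=-

price = 1.3317
boundary = - - - - - 72.7994 66.2645 72.7994 79.9788
tree:
1.3317
2.3442 0.5198
4.0384 0.9883 0.1418
6.7806 1.8497 0.2941 0.0183
11.0381 3.3946 0.6065 0.0408 0.0000
17.3106 6.0745 1.2426 0.0909 0.0000 0.0000
23.8455 10.5068 2.5261 0.2027 0.0000 0.0000 0.0000
29.7939 17.3106 5.0879 0.4517 0.0000 0.0000 0.0000 0.0000
35.2082 23.8455 10.1312 1.0068 0.0000 0.0000 0.0000 0.0000 0.0000
40.1366 29.7939 17.3106 2.2438 0.0000 0.0000 0.0000 0.0000 0.0000 0.0000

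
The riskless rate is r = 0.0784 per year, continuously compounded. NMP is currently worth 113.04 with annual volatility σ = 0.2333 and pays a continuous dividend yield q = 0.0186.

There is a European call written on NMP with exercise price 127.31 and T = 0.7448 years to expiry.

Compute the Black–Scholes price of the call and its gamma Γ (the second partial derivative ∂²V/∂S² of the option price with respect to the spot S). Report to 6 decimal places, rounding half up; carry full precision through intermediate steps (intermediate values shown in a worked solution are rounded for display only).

σ√T = 0.2333·√0.7448 = 0.201342
d₁ = (ln(S/K) + (r−q+σ²/2)T) / (σ√T) = (ln(113.04/127.31) + (0.0784−0.0186+0.2333²/2)·0.7448) / 0.201342 = (-0.118883 + 0.064808) / 0.201342 = -0.268573
d₂ = d₁ − σ√T = -0.268573 − 0.201342 = -0.469915
e^{−rT} = 0.943280
e^{−qT} = 0.986242
N(d₁) = 0.394129,  N(d₂) = 0.319208
Call price V = S·e^{−qT}·N(d₁) − K·e^{−rT}·N(d₂) = 43.939437 − 38.333354 = 5.606083
φ(d₁) = (1/√(2π))·e^{−d₁²/2} = 0.384811
Γ = e^{−qT}·φ(d₁) / (S·σ·√T) = 0.016675

price = 5.606083
Γ = 0.016675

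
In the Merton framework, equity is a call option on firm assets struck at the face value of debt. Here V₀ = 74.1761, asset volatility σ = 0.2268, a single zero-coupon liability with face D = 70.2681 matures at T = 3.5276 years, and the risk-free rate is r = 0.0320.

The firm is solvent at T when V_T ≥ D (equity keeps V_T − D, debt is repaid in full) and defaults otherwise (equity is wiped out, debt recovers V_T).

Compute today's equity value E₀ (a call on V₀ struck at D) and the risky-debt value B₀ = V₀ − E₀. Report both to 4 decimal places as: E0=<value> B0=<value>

E0=18.1137 B0=56.0624

With assets at 74.1761 and a single debt payment of 70.2681 at 3.5276 years:
d₁ = [ln(V₀/D) + (r + σ²/2)T] / (σ√T)
   = [ln(74.1761/70.2681) + (0.0320 + 0.5·0.2268²)·3.5276] / (0.2268·√3.5276)
   = [0.054124 + 0.203610] / 0.425974 = 0.605047
d₂ = d₁ − σ√T = 0.605047 − 0.425974 = 0.179073
N(d₁) = 0.727426,  N(d₂) = 0.571060,  e^(−rT) = 0.893255
E₀ = V₀·N(d₁) − D·e^(−rT)·N(d₂)
   = 74.1761·0.727426 − 70.2681·0.893255·0.571060 = 18.113723
B₀ = V₀ − E₀ = 74.1761 − 18.113723 = 56.062377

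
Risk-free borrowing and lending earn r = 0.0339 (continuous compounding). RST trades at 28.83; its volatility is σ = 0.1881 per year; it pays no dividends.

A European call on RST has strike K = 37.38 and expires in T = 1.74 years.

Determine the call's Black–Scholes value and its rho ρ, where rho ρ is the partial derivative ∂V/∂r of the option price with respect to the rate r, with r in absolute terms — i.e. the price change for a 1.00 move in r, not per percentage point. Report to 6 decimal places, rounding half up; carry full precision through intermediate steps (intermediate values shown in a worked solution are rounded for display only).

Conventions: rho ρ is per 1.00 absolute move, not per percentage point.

price = 0.931403
ρ = 10.754198

σ√T = 0.1881·√1.74 = 0.248121
d₁ = (ln(S/K) + (r+σ²/2)T) / (σ√T) = (ln(28.83/37.38) + (0.0339+0.1881²/2)·1.74) / 0.248121 = (-0.259719 + 0.089768) / 0.248121 = -0.684953
d₂ = d₁ − σ√T = -0.684953 − 0.248121 = -0.933074
e^{−rT} = 0.942720
N(d₁) = 0.246687,  N(d₂) = 0.175391
Call price V = S·N(d₁) − K·e^{−rT}·N(d₂) = 7.111976 − 6.180573 = 0.931403
ρ = K·T·e^{−rT}·N(d₂) = 10.754198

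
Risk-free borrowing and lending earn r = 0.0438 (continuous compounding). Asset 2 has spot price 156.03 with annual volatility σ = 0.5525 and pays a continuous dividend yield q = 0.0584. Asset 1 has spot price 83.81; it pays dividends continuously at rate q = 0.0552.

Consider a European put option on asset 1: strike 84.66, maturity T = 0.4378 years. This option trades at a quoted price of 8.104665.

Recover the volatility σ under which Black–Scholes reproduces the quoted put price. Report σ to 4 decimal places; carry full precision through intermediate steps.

At σ = 0.3439 the Black–Scholes value reproduces the quote:
σ√T = 0.3439·√0.4378 = 0.227546
d₁ = (ln(S/K) + (r−q+σ²/2)T) / (σ√T) = (ln(83.81/84.66) + (0.0438−0.0552+0.3439²/2)·0.4378) / 0.227546 = (-0.010091 + 0.020898) / 0.227546 = 0.047493
d₂ = d₁ − σ√T = 0.047493 − 0.227546 = -0.180053
e^{−rT} = 0.981007
e^{−qT} = 0.976123
N(−d₁) = 0.481060,  N(−d₂) = 0.571445
V = K·e^{−rT}·N(−d₂) − S·e^{−qT}·N(−d₁) = 47.459656 − 39.354991 = 8.104665 (equal to the quote); since ∂V/∂σ > 0 for all σ, the implied volatility is unique

sigma = 0.3439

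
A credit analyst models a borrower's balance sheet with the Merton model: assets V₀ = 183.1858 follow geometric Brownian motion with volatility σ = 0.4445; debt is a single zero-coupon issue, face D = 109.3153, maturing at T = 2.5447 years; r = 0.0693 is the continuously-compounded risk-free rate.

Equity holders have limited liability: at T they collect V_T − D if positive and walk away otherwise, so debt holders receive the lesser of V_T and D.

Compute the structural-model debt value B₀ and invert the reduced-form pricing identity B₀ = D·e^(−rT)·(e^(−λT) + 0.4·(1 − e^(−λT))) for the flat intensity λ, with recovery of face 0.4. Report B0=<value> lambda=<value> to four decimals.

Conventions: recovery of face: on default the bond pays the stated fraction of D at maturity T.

With assets at 183.1858 and a single debt payment of 109.3153 at 2.5447 years:
d₁ = [ln(V₀/D) + (r + σ²/2)T] / (σ√T)
   = [ln(183.1858/109.3153) + (0.0693 + 0.5·0.4445²)·2.5447] / (0.4445·√2.5447)
   = [0.516265 + 0.427739] / 0.709072 = 1.331323
d₂ = d₁ − σ√T = 1.331323 − 0.709072 = 0.622252
N(d₁) = 0.908459,  N(d₂) = 0.733112,  e^(−rT) = 0.838326
E₀ = V₀·N(d₁) − D·e^(−rT)·N(d₂)
   = 183.1858·0.908459 − 109.3153·0.838326·0.733112 = 99.232963
B₀ = V₀ − E₀ = 183.1858 − 99.232963 = 83.952837
e^(−λT) = (B₀·e^(rT)/D − 0.4)/(1 − 0.4) = (83.9528·1.192853/109.3153 − 0.4)/0.6 = 0.86016030
λ = −ln(0.86016030)/2.5447 = 0.059196

B0=83.9528 lambda=0.0592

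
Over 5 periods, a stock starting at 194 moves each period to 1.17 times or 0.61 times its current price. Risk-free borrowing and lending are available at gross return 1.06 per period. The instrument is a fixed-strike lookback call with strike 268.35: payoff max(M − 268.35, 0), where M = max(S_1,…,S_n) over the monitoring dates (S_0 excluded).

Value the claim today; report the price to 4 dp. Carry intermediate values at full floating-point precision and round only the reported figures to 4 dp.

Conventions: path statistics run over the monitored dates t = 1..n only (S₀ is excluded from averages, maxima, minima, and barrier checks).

price = 48.3574

With p* = (R−d)/(u−d) = 0.8036, sum probability × payoff across the paths and divide by R^5.
Enumerate all 2^5 = 32 price paths (U = up ×1.17, D = down ×0.61); each path with k up-moves has probability p*^k·(1−p*)^(5−k).
DDDDD: M=118.3400, payoff=0.0000, prob=0.000292
UDDDD: M=226.9800, payoff=0.0000, prob=0.001196
DUDDD: M=138.4578, payoff=0.0000, prob=0.001196
UUDDD: M=265.5666, payoff=0.0000, prob=0.004894
DDUDD: M=118.3400, payoff=0.0000, prob=0.001196
UDUDD: M=226.9800, payoff=0.0000, prob=0.004894
DUUDD: M=161.9956, payoff=0.0000, prob=0.004894
UUUDD: M=310.7129, payoff=42.3629, prob=0.020021
DDDUD: M=118.3400, payoff=0.0000, prob=0.001196
UDDUD: M=226.9800, payoff=0.0000, prob=0.004894
DUDUD: M=138.4578, payoff=0.0000, prob=0.004894
UUDUD: M=265.5666, payoff=0.0000, prob=0.020021
DDUUD: M=118.3400, payoff=0.0000, prob=0.004894
UDUUD: M=226.9800, payoff=0.0000, prob=0.020021
DUUUD: M=189.5349, payoff=0.0000, prob=0.020021
UUUUD: M=363.5341, payoff=95.1841, prob=0.081904
DDDDU: M=118.3400, payoff=0.0000, prob=0.001196
UDDDU: M=226.9800, payoff=0.0000, prob=0.004894
DUDDU: M=138.4578, payoff=0.0000, prob=0.004894
UUDDU: M=265.5666, payoff=0.0000, prob=0.020021
DDUDU: M=118.3400, payoff=0.0000, prob=0.004894
UDUDU: M=226.9800, payoff=0.0000, prob=0.020021
DUUDU: M=161.9956, payoff=0.0000, prob=0.020021
UUUDU: M=310.7129, payoff=42.3629, prob=0.081904
DDDUU: M=118.3400, payoff=0.0000, prob=0.004894
UDDUU: M=226.9800, payoff=0.0000, prob=0.020021
DUDUU: M=138.4578, payoff=0.0000, prob=0.020021
UUDUU: M=265.5666, payoff=0.0000, prob=0.081904
DDUUU: M=118.3400, payoff=0.0000, prob=0.020021
UDUUU: M=226.9800, payoff=0.0000, prob=0.081904
DUUUU: M=221.7558, payoff=0.0000, prob=0.081904
UUUUU: M=425.3349, payoff=156.9849, prob=0.335060
Price = Σ prob·payoff / R^5 = 64.713079 / 1.338226 = 48.3574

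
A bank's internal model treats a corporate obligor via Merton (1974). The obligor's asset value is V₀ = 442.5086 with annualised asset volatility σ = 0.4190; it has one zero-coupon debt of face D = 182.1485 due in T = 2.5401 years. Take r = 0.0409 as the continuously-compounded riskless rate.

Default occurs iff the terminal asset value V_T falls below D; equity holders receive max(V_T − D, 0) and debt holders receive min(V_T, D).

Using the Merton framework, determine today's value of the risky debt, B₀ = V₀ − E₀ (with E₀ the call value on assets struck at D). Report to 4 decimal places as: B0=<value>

B0=158.9291

Apply the equity-as-call identities (strike 182.1485, horizon 2.5401 years):
d₁ = [ln(V₀/D) + (r + σ²/2)T] / (σ√T)
   = [ln(442.5086/182.1485) + (0.0409 + 0.5·0.4190²)·2.5401] / (0.4190·√2.5401)
   = [0.887638 + 0.326861] / 0.667789 = 1.818686
d₂ = d₁ − σ√T = 1.818686 − 0.667789 = 1.150897
N(d₁) = 0.965520,  N(d₂) = 0.875113,  e^(−rT) = 0.901324
E₀ = V₀·N(d₁) − D·e^(−rT)·N(d₂)
   = 442.5086·0.965520 − 182.1485·0.901324·0.875113 = 283.579535
B₀ = V₀ − E₀ = 442.5086 − 283.579535 = 158.929065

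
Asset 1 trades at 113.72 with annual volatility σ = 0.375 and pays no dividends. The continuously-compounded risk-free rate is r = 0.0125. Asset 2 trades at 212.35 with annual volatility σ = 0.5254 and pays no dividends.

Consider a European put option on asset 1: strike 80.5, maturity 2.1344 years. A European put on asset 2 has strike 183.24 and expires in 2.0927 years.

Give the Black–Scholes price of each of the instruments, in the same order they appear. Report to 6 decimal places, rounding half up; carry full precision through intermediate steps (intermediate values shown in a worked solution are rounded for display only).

price(asset 1 put K=80.5) = 7.494090
price(asset 2 put K=183.24) = 42.368276

[asset 1 put K=80.5]
σ√T = 0.375·√2.1344 = 0.547859
d₁ = (ln(S/K) + (r+σ²/2)T) / (σ√T) = (ln(113.72/80.5) + (0.0125+0.375²/2)·2.1344) / 0.547859 = (0.345482 + 0.176755) / 0.547859 = 0.953232
d₂ = d₁ − σ√T = 0.953232 − 0.547859 = 0.405372
e^{−rT} = 0.973673
N(−d₁) = 0.170236,  N(−d₂) = 0.342602
price = K·e^{−rT}·N(−d₂) − S·N(−d₁) = 26.853362 − 19.359272 = 7.494090
[asset 2 put K=183.24]
σ√T = 0.5254·√2.0927 = 0.760052
d₁ = (ln(S/K) + (r+σ²/2)T) / (σ√T) = (ln(212.35/183.24) + (0.0125+0.5254²/2)·2.0927) / 0.760052 = (0.147439 + 0.314999) / 0.760052 = 0.608429
d₂ = d₁ − σ√T = 0.608429 − 0.760052 = -0.151624
e^{−rT} = 0.974180
N(−d₁) = 0.271452,  N(−d₂) = 0.560258
price = K·e^{−rT}·N(−d₂) − S·N(−d₁) = 100.011023 − 57.642748 = 42.368276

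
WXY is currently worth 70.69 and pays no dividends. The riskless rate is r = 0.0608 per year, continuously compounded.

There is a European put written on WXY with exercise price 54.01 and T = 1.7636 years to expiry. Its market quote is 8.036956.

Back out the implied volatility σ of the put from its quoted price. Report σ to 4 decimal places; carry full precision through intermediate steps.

At σ = 0.5521 the Black–Scholes value reproduces the quote:
σ√T = 0.5521·√1.7636 = 0.733192
d₁ = (ln(S/K) + (r+σ²/2)T) / (σ√T) = (ln(70.69/54.01) + (0.0608+0.5521²/2)·1.7636) / 0.733192 = (0.269135 + 0.376012) / 0.733192 = 0.879916
d₂ = d₁ − σ√T = 0.879916 − 0.733192 = 0.146723
e^{−rT} = 0.898322
N(−d₁) = 0.189453,  N(−d₂) = 0.441675
V = K·e^{−rT}·N(−d₂) − S·N(−d₁) = 21.429356 − 13.392400 = 8.036956 (the observed quote) — the price is monotone increasing in volatility, hence this σ is the only solution

sigma = 0.5521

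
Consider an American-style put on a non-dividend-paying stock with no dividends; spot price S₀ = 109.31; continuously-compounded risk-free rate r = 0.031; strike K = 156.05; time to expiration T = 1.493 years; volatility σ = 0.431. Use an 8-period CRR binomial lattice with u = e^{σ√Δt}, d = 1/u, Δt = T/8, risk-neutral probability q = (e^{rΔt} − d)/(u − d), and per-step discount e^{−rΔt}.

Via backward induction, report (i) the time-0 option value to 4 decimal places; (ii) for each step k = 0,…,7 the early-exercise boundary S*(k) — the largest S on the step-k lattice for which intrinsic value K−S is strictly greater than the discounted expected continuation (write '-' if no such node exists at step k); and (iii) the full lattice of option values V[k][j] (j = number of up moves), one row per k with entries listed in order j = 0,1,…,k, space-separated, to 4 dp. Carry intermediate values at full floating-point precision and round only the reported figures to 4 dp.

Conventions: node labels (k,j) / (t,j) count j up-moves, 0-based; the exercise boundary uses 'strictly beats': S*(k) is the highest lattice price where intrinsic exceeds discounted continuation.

price = 52.6936
boundary = - - 75.3243 62.5277 75.3243 90.7397 109.3100 90.7397
tree:
52.6936
66.2822 37.9653
80.7257 50.7542 23.9598
93.5223 65.3772 34.8310 11.9517
104.1449 80.7257 48.8137 19.4357 3.6288
112.9628 93.5223 65.3103 30.7459 6.8746 0.0000
120.2827 104.1449 80.7257 46.7400 13.0235 0.0000 0.0000
126.3591 112.9628 93.5223 65.3103 24.6722 0.0000 0.0000 0.0000
131.4032 120.2827 104.1449 80.7257 46.7400 0.0000 0.0000 0.0000 0.0000

Δt=0.18663, u=1.20465, d=0.83011, q=0.46908, disc=e^(-rΔt)=0.99423
k=8 terminal: V=max(K-S,0) → 131.4032 120.2827 104.1449 80.7257 46.7400 0.0000 0.0000 0.0000 0.0000
k=7: j=0 S=29.6909 intr=126.3591 cont=125.4589 V=126.3591[EX]; j=1 S=43.0872 intr=112.9628 cont=112.0626 V=112.9628[EX]; j=2 S=62.5277 intr=93.5223 cont=92.6221 V=93.5223[EX]; j=3 S=90.7397 intr=65.3103 cont=64.4101 V=65.3103[EX]; j=4 S=131.6807 intr=24.3693 cont=24.6722 V=24.6722[hold]; j=5 S=191.0940 intr=0.0000 cont=0.0000 V=0.0000[hold]; j=6 S=277.3140 intr=0.0000 cont=0.0000 V=0.0000[hold]; j=7 S=402.4357 intr=0.0000 cont=0.0000 V=0.0000[hold]  S*(7)=90.7397
k=6: j=0 S=35.7673 intr=120.2827 cont=119.3825 V=120.2827[EX]; j=1 S=51.9051 intr=104.1449 cont=103.2447 V=104.1449[EX]; j=2 S=75.3243 intr=80.7257 cont=79.8255 V=80.7257[EX]; j=3 S=109.3100 intr=46.7400 cont=45.9811 V=46.7400[EX]; j=4 S=158.6298 intr=0.0000 cont=13.0235 V=13.0235[hold]; j=5 S=230.2022 intr=0.0000 cont=0.0000 V=0.0000[hold]; j=6 S=334.0674 intr=0.0000 cont=0.0000 V=0.0000[hold]  S*(6)=109.3100
k=5: j=0 S=43.0872 intr=112.9628 cont=112.0626 V=112.9628[EX]; j=1 S=62.5277 intr=93.5223 cont=92.6221 V=93.5223[EX]; j=2 S=90.7397 intr=65.3103 cont=64.4101 V=65.3103[EX]; j=3 S=131.6807 intr=24.3693 cont=30.7459 V=30.7459[hold]; j=4 S=191.0940 intr=0.0000 cont=6.8746 V=6.8746[hold]; j=5 S=277.3140 intr=0.0000 cont=0.0000 V=0.0000[hold]  S*(5)=90.7397
k=4: j=0 S=51.9051 intr=104.1449 cont=103.2447 V=104.1449[EX]; j=1 S=75.3243 intr=80.7257 cont=79.8255 V=80.7257[EX]; j=2 S=109.3100 intr=46.7400 cont=48.8137 V=48.8137[hold]; j=3 S=158.6298 intr=0.0000 cont=19.4357 V=19.4357[hold]; j=4 S=230.2022 intr=0.0000 cont=3.6288 V=3.6288[hold]  S*(4)=75.3243
k=3: j=0 S=62.5277 intr=93.5223 cont=92.6221 V=93.5223[EX]; j=1 S=90.7397 intr=65.3103 cont=65.3772 V=65.3772[hold]; j=2 S=131.6807 intr=24.3693 cont=34.8310 V=34.8310[hold]; j=3 S=191.0940 intr=0.0000 cont=11.9517 V=11.9517[hold]  S*(3)=62.5277
k=2: j=0 S=75.3243 intr=80.7257 cont=79.8567 V=80.7257[EX]; j=1 S=109.3100 intr=46.7400 cont=50.7542 V=50.7542[hold]; j=2 S=158.6298 intr=0.0000 cont=23.9598 V=23.9598[hold]  S*(2)=75.3243
k=1: j=0 S=90.7397 intr=65.3103 cont=66.2822 V=66.2822[hold]; j=1 S=131.6807 intr=24.3693 cont=37.9653 V=37.9653[hold]  S*(1)=-
k=0: j=0 S=109.3100 intr=46.7400 cont=52.6936 V=52.6936[hold]  S*(0)=-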